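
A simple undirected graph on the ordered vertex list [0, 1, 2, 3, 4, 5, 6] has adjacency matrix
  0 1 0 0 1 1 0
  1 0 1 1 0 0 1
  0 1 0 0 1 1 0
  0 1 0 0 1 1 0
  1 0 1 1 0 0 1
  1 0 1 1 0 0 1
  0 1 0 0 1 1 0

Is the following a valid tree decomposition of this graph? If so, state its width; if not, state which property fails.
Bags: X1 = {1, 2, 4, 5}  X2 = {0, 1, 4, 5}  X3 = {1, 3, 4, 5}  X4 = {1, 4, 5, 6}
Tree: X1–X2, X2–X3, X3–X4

Every vertex of G appears in some bag (union = {0, 1, 2, 3, 4, 5, 6}); every edge is covered by a bag; and for each vertex v the set of bags containing v is connected in the bag tree. The decomposition is therefore valid. The largest bag has 4 vertices, so the width is 3.

Yes; width 3.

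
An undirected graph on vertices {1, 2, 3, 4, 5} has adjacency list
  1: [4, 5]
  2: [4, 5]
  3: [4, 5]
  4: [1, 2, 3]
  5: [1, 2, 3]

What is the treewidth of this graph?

2

A width-2 tree decomposition is:
Bags: B1 = {1, 4, 5}  B2 = {3, 4, 5}  B3 = {2, 4, 5}
Tree: B1–B2, B2–B3
The largest bag has 3 vertices, giving width 2; this decomposition certifies tw(G) ≤ 2. Since 1–5–3–4–1 is a cycle in G, G is not acyclic. Forests are exactly the graphs of treewidth ≤ 1, so tw(G) ≥ 2. Combining the bounds, tw(G) = 2.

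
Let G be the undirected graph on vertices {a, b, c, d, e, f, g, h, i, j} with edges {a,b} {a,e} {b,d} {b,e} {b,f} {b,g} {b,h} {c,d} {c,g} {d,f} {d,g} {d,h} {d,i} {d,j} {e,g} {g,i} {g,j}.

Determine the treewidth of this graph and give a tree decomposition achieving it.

Every bag has size at most 3, so the width is 3 − 1 = 2 and tw(G) ≤ 2. For the lower bound, the 3 vertices {d, g, j} are pairwise adjacent, and any tree decomposition puts a clique entirely inside one bag — forcing width ≥ 2. Hence tw(G) = 2 exactly.

Treewidth 2.
One optimal decomposition is:
Bags: B1 = {d, g, j}  B2 = {b, d, g}  B3 = {d, g, i}  B4 = {c, d, g}  B5 = {b, d, f}  B6 = {b, e, g}  B7 = {b, d, h}  B8 = {a, b, e}
Tree: B1–B2, B2–B3, B1–B4, B2–B5, B2–B6, B2–B7, B6–B8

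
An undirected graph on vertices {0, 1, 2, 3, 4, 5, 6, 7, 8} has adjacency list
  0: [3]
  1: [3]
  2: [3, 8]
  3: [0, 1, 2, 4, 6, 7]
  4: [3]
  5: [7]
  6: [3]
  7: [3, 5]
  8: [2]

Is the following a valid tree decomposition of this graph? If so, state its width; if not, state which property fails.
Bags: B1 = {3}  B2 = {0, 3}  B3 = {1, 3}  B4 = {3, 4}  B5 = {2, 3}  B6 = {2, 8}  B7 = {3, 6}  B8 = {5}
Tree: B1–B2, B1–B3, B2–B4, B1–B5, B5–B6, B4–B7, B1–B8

A tree decomposition must satisfy three properties: every vertex lies in some bag; for every edge, both endpoints lie together in some bag; and for every vertex, the bags containing it form a connected subtree. Here vertex 7 appears in no bag, so the decomposition is invalid.

No — vertex 7 appears in no bag.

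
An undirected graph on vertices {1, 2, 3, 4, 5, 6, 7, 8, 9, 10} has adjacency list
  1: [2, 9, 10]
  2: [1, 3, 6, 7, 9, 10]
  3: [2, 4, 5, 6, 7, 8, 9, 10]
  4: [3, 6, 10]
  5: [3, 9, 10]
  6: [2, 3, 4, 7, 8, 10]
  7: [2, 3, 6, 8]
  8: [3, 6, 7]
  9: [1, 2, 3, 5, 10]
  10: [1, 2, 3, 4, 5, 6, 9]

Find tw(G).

3

A width-3 tree decomposition is:
Bags: B1 = {2, 3, 6, 10}  B2 = {2, 3, 9, 10}  B3 = {3, 4, 6, 10}  B4 = {2, 3, 6, 7}  B5 = {3, 6, 7, 8}  B6 = {1, 2, 9, 10}  B7 = {3, 5, 9, 10}
Tree: B1–B2, B1–B3, B1–B4, B4–B5, B2–B6, B2–B7
The largest bag has 4 vertices, giving width 3; this decomposition certifies tw(G) ≤ 3. On the other hand G contains the 4-clique {1, 2, 9, 10}. A clique must lie in a single bag of any decomposition, so no decomposition can have width below 3. The upper and lower bounds meet at 3, so that is the treewidth.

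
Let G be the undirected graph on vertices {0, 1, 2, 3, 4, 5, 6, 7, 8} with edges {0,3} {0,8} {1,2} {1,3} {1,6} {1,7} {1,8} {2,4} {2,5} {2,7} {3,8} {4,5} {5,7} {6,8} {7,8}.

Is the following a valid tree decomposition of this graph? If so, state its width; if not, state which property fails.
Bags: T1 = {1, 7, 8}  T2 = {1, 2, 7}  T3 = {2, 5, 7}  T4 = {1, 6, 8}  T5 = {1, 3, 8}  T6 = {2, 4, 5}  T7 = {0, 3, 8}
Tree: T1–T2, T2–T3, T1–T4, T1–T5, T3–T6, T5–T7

Yes; width 2.

Checking the three conditions: (i) the bags cover all of {0, 1, 2, 3, 4, 5, 6, 7, 8}; (ii) for each edge, some bag contains both endpoints; (iii) the bags containing any fixed vertex form a subtree. All hold, so the decomposition is valid with width 3 − 1 = 2.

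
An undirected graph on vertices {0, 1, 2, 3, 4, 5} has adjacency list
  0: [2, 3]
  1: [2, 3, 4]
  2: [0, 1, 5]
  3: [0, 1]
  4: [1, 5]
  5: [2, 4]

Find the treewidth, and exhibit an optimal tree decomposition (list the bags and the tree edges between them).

Every bag has size at most 3, so the width is 3 − 1 = 2 and tw(G) ≤ 2. The edges 4–5–2–1–4 form a cycle, so G is not a tree and its treewidth is at least 2. Therefore the treewidth is 2.

Treewidth 2.
Bags: B1 = {1, 4, 5}  B2 = {1, 2, 5}  B3 = {1, 2, 3}  B4 = {0, 2, 3}
Tree: B1–B2, B2–B3, B3–B4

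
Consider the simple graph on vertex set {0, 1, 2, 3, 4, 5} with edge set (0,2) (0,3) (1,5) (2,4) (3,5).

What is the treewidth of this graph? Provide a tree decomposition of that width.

Treewidth 1.
One optimal decomposition is:
Bags: B1 = {1, 5}  B2 = {3, 5}  B3 = {0, 3}  B4 = {0, 2}  B5 = {2, 4}
Tree: B1–B2, B2–B3, B3–B4, B4–B5

Every bag has size at most 2, so the width is 2 − 1 = 1 and tw(G) ≤ 1. Any graph with an edge has treewidth ≥ 1, and G has the edge 1–5. The upper and lower bounds meet at 1, so that is the treewidth.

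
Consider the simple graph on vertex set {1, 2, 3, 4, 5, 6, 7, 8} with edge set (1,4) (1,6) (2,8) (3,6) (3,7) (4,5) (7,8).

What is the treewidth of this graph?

A width-1 tree decomposition is:
Bags: B1 = {2, 8}  B2 = {7, 8}  B3 = {3, 7}  B4 = {3, 6}  B5 = {1, 6}  B6 = {1, 4}  B7 = {4, 5}
Tree: B1–B2, B2–B3, B3–B4, B4–B5, B5–B6, B6–B7
Each bag holds 2 vertices, so the decomposition has width 1, which upper-bounds the treewidth. G has an edge, so its treewidth is at least 1. Combining the bounds, tw(G) = 1.

1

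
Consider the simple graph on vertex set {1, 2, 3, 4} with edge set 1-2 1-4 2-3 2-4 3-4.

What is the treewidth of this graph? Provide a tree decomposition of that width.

Every bag has size at most 3, so the width is 3 − 1 = 2 and tw(G) ≤ 2. Conversely, {1, 2, 4} is a clique of size 3, and the vertices of any clique must share a bag in every tree decomposition; so some bag has ≥ 3 vertices and tw(G) ≥ 2. Combining the bounds, tw(G) = 2.

Treewidth 2.
One such decomposition:
Bags: B1 = {1, 2, 4}  B2 = {2, 3, 4}
Tree: B1–B2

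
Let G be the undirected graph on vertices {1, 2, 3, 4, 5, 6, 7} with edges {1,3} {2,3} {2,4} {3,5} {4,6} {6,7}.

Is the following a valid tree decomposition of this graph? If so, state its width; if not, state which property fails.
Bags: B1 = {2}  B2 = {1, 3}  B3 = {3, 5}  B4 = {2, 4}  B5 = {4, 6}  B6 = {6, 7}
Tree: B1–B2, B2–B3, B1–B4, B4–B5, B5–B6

A tree decomposition must satisfy three properties: every vertex lies in some bag; for every edge, both endpoints lie together in some bag; and for every vertex, the bags containing it form a connected subtree. Here edge (3,2) lies in no bag, so the decomposition is invalid.

No — edge (3,2) lies in no bag.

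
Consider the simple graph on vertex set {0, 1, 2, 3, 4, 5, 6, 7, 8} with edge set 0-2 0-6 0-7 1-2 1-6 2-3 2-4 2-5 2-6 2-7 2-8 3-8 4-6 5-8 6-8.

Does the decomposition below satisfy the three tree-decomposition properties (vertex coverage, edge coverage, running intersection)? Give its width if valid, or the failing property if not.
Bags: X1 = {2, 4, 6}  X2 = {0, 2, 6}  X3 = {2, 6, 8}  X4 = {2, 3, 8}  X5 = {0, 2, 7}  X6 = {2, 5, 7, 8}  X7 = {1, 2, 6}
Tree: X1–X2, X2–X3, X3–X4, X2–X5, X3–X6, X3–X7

No — bags containing vertex 7 are not connected in the tree.

A tree decomposition must satisfy three properties: every vertex lies in some bag; for every edge, both endpoints lie together in some bag; and for every vertex, the bags containing it form a connected subtree. Here bags containing vertex 7 are not connected in the tree, so the decomposition is invalid.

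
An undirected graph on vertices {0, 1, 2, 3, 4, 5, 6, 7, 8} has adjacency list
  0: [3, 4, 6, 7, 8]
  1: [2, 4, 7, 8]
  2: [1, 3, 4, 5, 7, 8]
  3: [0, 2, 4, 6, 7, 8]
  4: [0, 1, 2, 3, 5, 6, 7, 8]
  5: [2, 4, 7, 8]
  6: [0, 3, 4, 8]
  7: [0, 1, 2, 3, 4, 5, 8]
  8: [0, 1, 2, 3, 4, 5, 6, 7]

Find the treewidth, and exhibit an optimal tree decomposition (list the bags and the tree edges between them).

Treewidth 4.
One optimal decomposition is:
Bags: B1 = {0, 3, 4, 7, 8}  B2 = {2, 3, 4, 7, 8}  B3 = {0, 3, 4, 6, 8}  B4 = {1, 2, 4, 7, 8}  B5 = {2, 4, 5, 7, 8}
Tree: B1–B2, B1–B3, B2–B4, B4–B5

The largest bag has 5 vertices, giving width 4; this decomposition certifies tw(G) ≤ 4. For the lower bound, the 5 vertices {0, 3, 4, 6, 8} are pairwise adjacent, and any tree decomposition puts a clique entirely inside one bag — forcing width ≥ 4. Therefore the treewidth is 4.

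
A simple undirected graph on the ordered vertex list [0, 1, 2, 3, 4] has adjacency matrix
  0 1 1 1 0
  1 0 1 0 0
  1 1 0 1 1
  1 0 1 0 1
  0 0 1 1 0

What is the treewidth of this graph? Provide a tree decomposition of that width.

The largest bag has 3 vertices, giving width 2; this decomposition certifies tw(G) ≤ 2. On the other hand G contains the 3-clique {0, 1, 2}. A clique must lie in a single bag of any decomposition, so no decomposition can have width below 2. Combining the bounds, tw(G) = 2.

Treewidth 2.
One such decomposition:
Bags: B1 = {2, 3, 4}  B2 = {0, 2, 3}  B3 = {0, 1, 2}
Tree: B1–B2, B2–B3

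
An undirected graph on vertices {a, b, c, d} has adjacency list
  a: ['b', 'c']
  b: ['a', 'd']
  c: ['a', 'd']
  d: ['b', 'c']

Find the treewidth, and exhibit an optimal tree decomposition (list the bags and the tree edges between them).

Each bag holds 3 vertices, so the decomposition has width 2, which upper-bounds the treewidth. For the lower bound, G contains the cycle a–c–d–b–a, so G is not a forest; only forests have treewidth ≤ 1, hence tw(G) ≥ 2. The upper and lower bounds meet at 2, so that is the treewidth.

Treewidth 2.
One such decomposition:
Bags: B1 = {a, c, d}  B2 = {a, b, d}
Tree: B1–B2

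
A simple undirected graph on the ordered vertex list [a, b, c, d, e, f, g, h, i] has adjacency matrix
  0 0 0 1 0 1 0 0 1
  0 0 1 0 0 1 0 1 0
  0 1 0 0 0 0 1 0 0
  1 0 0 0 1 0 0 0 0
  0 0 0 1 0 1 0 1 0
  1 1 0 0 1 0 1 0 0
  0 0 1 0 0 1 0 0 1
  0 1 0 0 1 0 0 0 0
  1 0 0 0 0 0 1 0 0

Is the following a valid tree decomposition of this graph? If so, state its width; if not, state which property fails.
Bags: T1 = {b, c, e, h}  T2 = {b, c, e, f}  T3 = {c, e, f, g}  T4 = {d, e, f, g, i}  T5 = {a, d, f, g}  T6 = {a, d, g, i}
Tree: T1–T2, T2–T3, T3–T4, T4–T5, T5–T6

No — bags containing vertex i are not connected in the tree.

A tree decomposition must satisfy three properties: every vertex lies in some bag; for every edge, both endpoints lie together in some bag; and for every vertex, the bags containing it form a connected subtree. Here bags containing vertex i are not connected in the tree, so the decomposition is invalid.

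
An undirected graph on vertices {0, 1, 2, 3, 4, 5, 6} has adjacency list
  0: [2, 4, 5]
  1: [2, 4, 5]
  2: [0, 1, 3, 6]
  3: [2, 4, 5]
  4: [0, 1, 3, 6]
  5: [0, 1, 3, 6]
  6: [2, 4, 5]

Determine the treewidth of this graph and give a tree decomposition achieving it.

Treewidth 3.
One optimal decomposition is:
Bags: B1 = {0, 2, 4, 5}  B2 = {2, 3, 4, 5}  B3 = {1, 2, 4, 5}  B4 = {2, 4, 5, 6}
Tree: B1–B2, B2–B3, B3–B4

Each bag holds 4 vertices, so the decomposition has width 3, which upper-bounds the treewidth. For the lower bound: the 4 vertex sets {0,4}, {2,3}, {5}, {1} are disjoint, each induces a connected subgraph, and every pair is joined by at least one edge of G. Contracting each set to a single vertex therefore yields K_{4} as a minor, and since treewidth is minor-monotone, tw(G) ≥ tw(K_{4}) = 3. The upper and lower bounds meet at 3, so that is the treewidth.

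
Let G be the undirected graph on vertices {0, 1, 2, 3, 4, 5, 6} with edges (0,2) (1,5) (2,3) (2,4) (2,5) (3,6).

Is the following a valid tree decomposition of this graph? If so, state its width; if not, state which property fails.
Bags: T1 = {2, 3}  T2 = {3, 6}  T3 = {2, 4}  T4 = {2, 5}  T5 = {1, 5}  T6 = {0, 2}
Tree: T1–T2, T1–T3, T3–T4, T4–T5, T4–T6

Checking the three conditions: (i) the bags cover all of {0, 1, 2, 3, 4, 5, 6}; (ii) for each edge, some bag contains both endpoints; (iii) the bags containing any fixed vertex form a subtree. All hold, so the decomposition is valid with width 2 − 1 = 1.

Yes; width 1.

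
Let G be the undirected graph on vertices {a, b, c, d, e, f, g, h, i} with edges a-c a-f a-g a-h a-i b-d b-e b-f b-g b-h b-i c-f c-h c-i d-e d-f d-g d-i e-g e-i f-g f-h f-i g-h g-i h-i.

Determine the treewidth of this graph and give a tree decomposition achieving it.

Treewidth 4.
One optimal decomposition is:
Bags: B1 = {b, f, g, h, i}  B2 = {a, f, g, h, i}  B3 = {b, d, f, g, i}  B4 = {a, c, f, h, i}  B5 = {b, d, e, g, i}
Tree: B1–B2, B1–B3, B2–B4, B3–B5

The largest bag has 5 vertices, giving width 4; this decomposition certifies tw(G) ≤ 4. For the lower bound, the 5 vertices {b, d, e, g, i} are pairwise adjacent, and any tree decomposition puts a clique entirely inside one bag — forcing width ≥ 4. Combining the bounds, tw(G) = 4.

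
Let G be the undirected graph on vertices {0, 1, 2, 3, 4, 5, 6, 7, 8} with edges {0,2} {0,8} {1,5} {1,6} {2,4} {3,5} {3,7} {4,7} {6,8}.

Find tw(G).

A width-2 tree decomposition is:
Bags: B1 = {1, 5, 6}  B2 = {5, 6, 8}  B3 = {0, 5, 8}  B4 = {0, 2, 5}  B5 = {2, 4, 5}  B6 = {4, 5, 7}  B7 = {3, 5, 7}
Tree: B1–B2, B2–B3, B3–B4, B4–B5, B5–B6, B6–B7
Each bag holds 3 vertices, so the decomposition has width 2, which upper-bounds the treewidth. For the lower bound, G contains the cycle 5–1–6–8–0–2–4–7–3–5, so G is not a forest; only forests have treewidth ≤ 1, hence tw(G) ≥ 2. Combining the bounds, tw(G) = 2.

2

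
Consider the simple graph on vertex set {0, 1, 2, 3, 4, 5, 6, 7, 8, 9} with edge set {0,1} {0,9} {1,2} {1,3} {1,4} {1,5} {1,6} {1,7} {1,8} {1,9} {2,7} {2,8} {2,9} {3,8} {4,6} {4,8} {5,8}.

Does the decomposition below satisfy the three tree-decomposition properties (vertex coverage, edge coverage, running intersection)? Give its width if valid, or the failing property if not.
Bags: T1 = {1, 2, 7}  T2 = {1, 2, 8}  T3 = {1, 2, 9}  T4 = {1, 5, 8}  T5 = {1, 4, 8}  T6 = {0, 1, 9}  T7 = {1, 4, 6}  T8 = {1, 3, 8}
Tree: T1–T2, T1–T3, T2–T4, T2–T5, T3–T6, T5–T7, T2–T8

Checking the three conditions: (i) the bags cover all of {0, 1, 2, 3, 4, 5, 6, 7, 8, 9}; (ii) for each edge, some bag contains both endpoints; (iii) the bags containing any fixed vertex form a subtree. All hold, so the decomposition is valid with width 3 − 1 = 2.

Yes; width 2.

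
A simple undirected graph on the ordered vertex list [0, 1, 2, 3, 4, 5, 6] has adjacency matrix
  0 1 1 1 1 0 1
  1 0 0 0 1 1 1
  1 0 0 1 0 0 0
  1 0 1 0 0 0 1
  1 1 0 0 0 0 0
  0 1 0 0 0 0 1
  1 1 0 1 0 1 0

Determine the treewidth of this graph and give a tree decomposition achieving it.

Each bag holds 3 vertices, so the decomposition has width 2, which upper-bounds the treewidth. For the lower bound, the 3 vertices {0, 1, 4} are pairwise adjacent, and any tree decomposition puts a clique entirely inside one bag — forcing width ≥ 2. Hence tw(G) = 2 exactly.

Treewidth 2.
One such decomposition:
Bags: B1 = {0, 1, 4}  B2 = {0, 1, 6}  B3 = {0, 3, 6}  B4 = {0, 2, 3}  B5 = {1, 5, 6}
Tree: B1–B2, B2–B3, B3–B4, B2–B5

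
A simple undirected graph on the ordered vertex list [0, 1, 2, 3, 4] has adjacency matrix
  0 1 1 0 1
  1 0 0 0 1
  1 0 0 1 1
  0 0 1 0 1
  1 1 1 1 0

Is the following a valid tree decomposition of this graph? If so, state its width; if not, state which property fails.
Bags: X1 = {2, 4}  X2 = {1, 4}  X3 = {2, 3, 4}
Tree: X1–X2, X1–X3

A tree decomposition must satisfy three properties: every vertex lies in some bag; for every edge, both endpoints lie together in some bag; and for every vertex, the bags containing it form a connected subtree. Here vertex 0 appears in no bag, so the decomposition is invalid.

No — vertex 0 appears in no bag.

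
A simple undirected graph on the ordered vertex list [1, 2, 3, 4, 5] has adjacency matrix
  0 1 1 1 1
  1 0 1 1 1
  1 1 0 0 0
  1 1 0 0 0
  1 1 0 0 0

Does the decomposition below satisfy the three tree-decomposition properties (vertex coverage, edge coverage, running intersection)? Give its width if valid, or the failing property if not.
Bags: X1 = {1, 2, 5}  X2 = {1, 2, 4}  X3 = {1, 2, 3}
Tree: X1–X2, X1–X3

Every vertex of G appears in some bag (union = {1, 2, 3, 4, 5}); every edge is covered by a bag; and for each vertex v the set of bags containing v is connected in the bag tree. The decomposition is therefore valid. The largest bag has 3 vertices, so the width is 2.

Yes; width 2.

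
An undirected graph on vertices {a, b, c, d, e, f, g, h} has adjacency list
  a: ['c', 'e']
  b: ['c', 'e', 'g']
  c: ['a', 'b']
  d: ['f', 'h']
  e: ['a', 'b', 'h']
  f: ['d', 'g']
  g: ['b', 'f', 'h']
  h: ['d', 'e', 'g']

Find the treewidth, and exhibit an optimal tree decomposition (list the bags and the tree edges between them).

Treewidth 2.
One such decomposition:
Bags: B1 = {d, f, h}  B2 = {f, g, h}  B3 = {e, g, h}  B4 = {b, e, g}  B5 = {a, b, e}  B6 = {a, b, c}
Tree: B1–B2, B2–B3, B3–B4, B4–B5, B5–B6

The largest bag has 3 vertices, giving width 2; this decomposition certifies tw(G) ≤ 2. Since d–f–g–h–d is a cycle in G, G is not acyclic. Forests are exactly the graphs of treewidth ≤ 1, so tw(G) ≥ 2. Combining the bounds, tw(G) = 2.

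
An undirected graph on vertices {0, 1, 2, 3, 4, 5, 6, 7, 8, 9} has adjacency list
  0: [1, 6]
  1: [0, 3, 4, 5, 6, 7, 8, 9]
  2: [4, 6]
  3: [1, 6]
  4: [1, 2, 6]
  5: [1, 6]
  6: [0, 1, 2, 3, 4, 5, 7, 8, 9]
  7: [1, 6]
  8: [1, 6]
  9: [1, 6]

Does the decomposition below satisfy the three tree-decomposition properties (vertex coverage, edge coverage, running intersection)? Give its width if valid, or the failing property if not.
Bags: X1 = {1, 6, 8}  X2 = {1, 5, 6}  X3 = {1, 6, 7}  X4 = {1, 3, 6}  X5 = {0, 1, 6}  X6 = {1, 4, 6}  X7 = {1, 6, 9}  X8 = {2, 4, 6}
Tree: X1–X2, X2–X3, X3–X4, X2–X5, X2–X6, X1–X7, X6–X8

Yes; width 2.

Every vertex of G appears in some bag (union = {0, 1, 2, 3, 4, 5, 6, 7, 8, 9}); every edge is covered by a bag; and for each vertex v the set of bags containing v is connected in the bag tree. The decomposition is therefore valid. The largest bag has 3 vertices, so the width is 2.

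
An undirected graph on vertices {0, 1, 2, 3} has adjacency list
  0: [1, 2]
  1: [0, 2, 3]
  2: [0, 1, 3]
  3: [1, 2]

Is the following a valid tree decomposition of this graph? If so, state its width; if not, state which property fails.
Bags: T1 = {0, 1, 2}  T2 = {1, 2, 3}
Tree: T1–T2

Vertex coverage: the bags together contain {0, 1, 2, 3}, the full vertex set. Edge coverage: each edge of G has both endpoints in at least one bag. Running intersection: for every vertex, the bags containing it form a connected subtree. All three properties hold, so this is a valid tree decomposition of width max|bag| − 1 = 2, and hence tw(G) ≤ 2.

Yes; width 2.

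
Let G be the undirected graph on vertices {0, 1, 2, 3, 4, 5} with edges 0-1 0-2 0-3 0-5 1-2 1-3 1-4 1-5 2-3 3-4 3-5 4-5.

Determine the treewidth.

A width-3 tree decomposition is:
Bags: B1 = {0, 1, 2, 3}  B2 = {0, 1, 3, 5}  B3 = {1, 3, 4, 5}
Tree: B1–B2, B2–B3
The largest bag has 4 vertices, giving width 3; this decomposition certifies tw(G) ≤ 3. Conversely, {0, 1, 2, 3} is a clique of size 4, and the vertices of any clique must share a bag in every tree decomposition; so some bag has ≥ 4 vertices and tw(G) ≥ 3. The upper and lower bounds meet at 3, so that is the treewidth.

3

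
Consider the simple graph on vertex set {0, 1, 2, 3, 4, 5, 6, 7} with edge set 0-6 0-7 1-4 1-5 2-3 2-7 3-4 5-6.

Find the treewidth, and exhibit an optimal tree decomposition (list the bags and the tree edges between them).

Treewidth 2.
One optimal decomposition is:
Bags: B1 = {1, 4, 5}  B2 = {4, 5, 6}  B3 = {0, 4, 6}  B4 = {0, 4, 7}  B5 = {2, 4, 7}  B6 = {2, 3, 4}
Tree: B1–B2, B2–B3, B3–B4, B4–B5, B5–B6

Every bag has size at most 3, so the width is 3 − 1 = 2 and tw(G) ≤ 2. The edges 4–1–5–6–0–7–2–3–4 form a cycle, so G is not a tree and its treewidth is at least 2. Hence tw(G) = 2 exactly.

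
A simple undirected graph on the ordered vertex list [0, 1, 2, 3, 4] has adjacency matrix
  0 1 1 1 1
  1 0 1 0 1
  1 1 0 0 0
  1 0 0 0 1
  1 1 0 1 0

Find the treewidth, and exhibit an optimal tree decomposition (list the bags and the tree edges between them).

Treewidth 2.
One optimal decomposition is:
Bags: B1 = {0, 1, 2}  B2 = {0, 1, 4}  B3 = {0, 3, 4}
Tree: B1–B2, B2–B3

Every bag has size at most 3, so the width is 3 − 1 = 2 and tw(G) ≤ 2. On the other hand G contains the 3-clique {0, 1, 2}. A clique must lie in a single bag of any decomposition, so no decomposition can have width below 2. Therefore the treewidth is 2.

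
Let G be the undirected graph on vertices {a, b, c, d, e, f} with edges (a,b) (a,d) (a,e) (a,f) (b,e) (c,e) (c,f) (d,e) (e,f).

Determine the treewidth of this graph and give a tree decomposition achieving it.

Each bag holds 3 vertices, so the decomposition has width 2, which upper-bounds the treewidth. Conversely, {c, e, f} is a clique of size 3, and the vertices of any clique must share a bag in every tree decomposition; so some bag has ≥ 3 vertices and tw(G) ≥ 2. Therefore the treewidth is 2.

Treewidth 2.
One optimal decomposition is:
Bags: B1 = {a, e, f}  B2 = {c, e, f}  B3 = {a, b, e}  B4 = {a, d, e}
Tree: B1–B2, B1–B3, B1–B4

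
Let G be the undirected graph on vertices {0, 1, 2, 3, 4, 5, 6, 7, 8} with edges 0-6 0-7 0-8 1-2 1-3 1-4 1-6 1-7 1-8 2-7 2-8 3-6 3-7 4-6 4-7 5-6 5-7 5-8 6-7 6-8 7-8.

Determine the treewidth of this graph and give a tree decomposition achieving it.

Treewidth 3.
One such decomposition:
Bags: B1 = {1, 4, 6, 7}  B2 = {1, 6, 7, 8}  B3 = {5, 6, 7, 8}  B4 = {0, 6, 7, 8}  B5 = {1, 2, 7, 8}  B6 = {1, 3, 6, 7}
Tree: B1–B2, B2–B3, B3–B4, B2–B5, B2–B6

Every bag has size at most 4, so the width is 4 − 1 = 3 and tw(G) ≤ 3. For the lower bound, the 4 vertices {1, 2, 7, 8} are pairwise adjacent, and any tree decomposition puts a clique entirely inside one bag — forcing width ≥ 3. The upper and lower bounds meet at 3, so that is the treewidth.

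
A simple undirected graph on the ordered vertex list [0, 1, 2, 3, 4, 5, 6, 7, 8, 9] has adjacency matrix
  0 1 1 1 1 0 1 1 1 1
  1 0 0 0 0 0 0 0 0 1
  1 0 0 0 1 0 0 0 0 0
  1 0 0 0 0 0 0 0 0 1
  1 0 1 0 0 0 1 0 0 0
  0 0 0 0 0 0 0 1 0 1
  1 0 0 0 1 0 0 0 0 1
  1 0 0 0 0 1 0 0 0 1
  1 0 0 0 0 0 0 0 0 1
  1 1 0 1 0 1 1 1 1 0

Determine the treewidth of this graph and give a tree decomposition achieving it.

Each bag holds 3 vertices, so the decomposition has width 2, which upper-bounds the treewidth. For the lower bound, the 3 vertices {0, 1, 9} are pairwise adjacent, and any tree decomposition puts a clique entirely inside one bag — forcing width ≥ 2. The upper and lower bounds meet at 2, so that is the treewidth.

Treewidth 2.
One optimal decomposition is:
Bags: B1 = {0, 7, 9}  B2 = {0, 6, 9}  B3 = {0, 1, 9}  B4 = {5, 7, 9}  B5 = {0, 3, 9}  B6 = {0, 4, 6}  B7 = {0, 8, 9}  B8 = {0, 2, 4}
Tree: B1–B2, B2–B3, B1–B4, B3–B5, B2–B6, B3–B7, B6–B8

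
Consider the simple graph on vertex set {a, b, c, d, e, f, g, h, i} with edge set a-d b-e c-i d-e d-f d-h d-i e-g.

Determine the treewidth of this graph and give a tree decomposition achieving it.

Each bag holds 2 vertices, so the decomposition has width 1, which upper-bounds the treewidth. G has an edge, so its treewidth is at least 1. The upper and lower bounds meet at 1, so that is the treewidth.

Treewidth 1.
Bags: B1 = {d, e}  B2 = {a, d}  B3 = {d, f}  B4 = {d, i}  B5 = {c, i}  B6 = {e, g}  B7 = {b, e}  B8 = {d, h}
Tree: B1–B2, B2–B3, B1–B4, B4–B5, B1–B6, B6–B7, B1–B8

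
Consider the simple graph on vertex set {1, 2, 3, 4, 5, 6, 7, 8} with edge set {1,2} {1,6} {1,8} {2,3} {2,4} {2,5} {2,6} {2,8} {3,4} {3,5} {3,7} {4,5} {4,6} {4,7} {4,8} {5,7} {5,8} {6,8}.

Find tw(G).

3

A width-3 tree decomposition is:
Bags: B1 = {2, 4, 5, 8}  B2 = {2, 4, 6, 8}  B3 = {2, 3, 4, 5}  B4 = {1, 2, 6, 8}  B5 = {3, 4, 5, 7}
Tree: B1–B2, B1–B3, B2–B4, B3–B5
Each bag holds 4 vertices, so the decomposition has width 3, which upper-bounds the treewidth. For the lower bound, the 4 vertices {1, 2, 6, 8} are pairwise adjacent, and any tree decomposition puts a clique entirely inside one bag — forcing width ≥ 3. The upper and lower bounds meet at 3, so that is the treewidth.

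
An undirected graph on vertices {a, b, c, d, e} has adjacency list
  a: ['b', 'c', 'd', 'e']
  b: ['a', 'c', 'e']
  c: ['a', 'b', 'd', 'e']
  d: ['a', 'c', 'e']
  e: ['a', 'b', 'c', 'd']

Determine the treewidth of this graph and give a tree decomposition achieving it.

Treewidth 3.
Bags: B1 = {a, b, c, e}  B2 = {a, c, d, e}
Tree: B1–B2

Every bag has size at most 4, so the width is 4 − 1 = 3 and tw(G) ≤ 3. Conversely, {a, c, d, e} is a clique of size 4, and the vertices of any clique must share a bag in every tree decomposition; so some bag has ≥ 4 vertices and tw(G) ≥ 3. Combining the bounds, tw(G) = 3.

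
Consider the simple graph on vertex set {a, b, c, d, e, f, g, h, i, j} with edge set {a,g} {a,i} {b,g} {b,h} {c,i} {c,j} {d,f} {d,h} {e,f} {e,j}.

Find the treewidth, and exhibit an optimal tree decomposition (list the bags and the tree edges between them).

The largest bag has 3 vertices, giving width 2; this decomposition certifies tw(G) ≤ 2. Since i–a–g–b–h–d–f–e–j–c–i is a cycle in G, G is not acyclic. Forests are exactly the graphs of treewidth ≤ 1, so tw(G) ≥ 2. Therefore the treewidth is 2.

Treewidth 2.
Bags: B1 = {a, g, i}  B2 = {b, g, i}  B3 = {b, h, i}  B4 = {d, h, i}  B5 = {d, f, i}  B6 = {e, f, i}  B7 = {e, i, j}  B8 = {c, i, j}
Tree: B1–B2, B2–B3, B3–B4, B4–B5, B5–B6, B6–B7, B7–B8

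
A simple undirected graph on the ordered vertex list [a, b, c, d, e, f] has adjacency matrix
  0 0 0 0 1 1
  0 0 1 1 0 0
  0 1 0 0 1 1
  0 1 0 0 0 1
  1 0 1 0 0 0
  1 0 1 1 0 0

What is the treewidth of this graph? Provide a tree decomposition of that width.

Treewidth 2.
Bags: B1 = {b, d, f}  B2 = {b, c, f}  B3 = {a, c, f}  B4 = {a, c, e}
Tree: B1–B2, B2–B3, B3–B4

Every bag has size at most 3, so the width is 3 − 1 = 2 and tw(G) ≤ 2. For the lower bound, G contains the cycle d–b–c–f–d, so G is not a forest; only forests have treewidth ≤ 1, hence tw(G) ≥ 2. The upper and lower bounds meet at 2, so that is the treewidth.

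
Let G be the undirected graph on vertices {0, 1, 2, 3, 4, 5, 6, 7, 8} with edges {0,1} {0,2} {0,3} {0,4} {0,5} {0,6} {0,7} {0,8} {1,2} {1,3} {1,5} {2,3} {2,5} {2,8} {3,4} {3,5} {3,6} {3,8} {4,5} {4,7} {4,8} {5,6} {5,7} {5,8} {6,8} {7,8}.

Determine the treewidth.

4

A width-4 tree decomposition is:
Bags: B1 = {0, 2, 3, 5, 8}  B2 = {0, 3, 5, 6, 8}  B3 = {0, 3, 4, 5, 8}  B4 = {0, 1, 2, 3, 5}  B5 = {0, 4, 5, 7, 8}
Tree: B1–B2, B2–B3, B1–B4, B3–B5
Every bag has size at most 5, so the width is 5 − 1 = 4 and tw(G) ≤ 4. Conversely, {0, 2, 3, 5, 8} is a clique of size 5, and the vertices of any clique must share a bag in every tree decomposition; so some bag has ≥ 5 vertices and tw(G) ≥ 4. Combining the bounds, tw(G) = 4.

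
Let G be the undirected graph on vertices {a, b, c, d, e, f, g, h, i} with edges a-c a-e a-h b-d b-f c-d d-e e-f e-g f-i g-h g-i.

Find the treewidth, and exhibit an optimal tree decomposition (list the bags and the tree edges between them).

Treewidth 3.
Bags: B1 = {a, c, d, h}  B2 = {a, d, e, h}  B3 = {d, e, g, h}  B4 = {b, d, e, g}  B5 = {b, e, f, g}  B6 = {b, f, g, i}
Tree: B1–B2, B2–B3, B3–B4, B4–B5, B5–B6

Every bag has size at most 4, so the width is 4 − 1 = 3 and tw(G) ≤ 3. For the lower bound: the 4 vertex sets {a,c,h}, {d}, {e}, {b,f,g,i} are disjoint, each induces a connected subgraph, and every pair is joined by at least one edge of G. Contracting each set to a single vertex therefore yields K_{4} as a minor, and since treewidth is minor-monotone, tw(G) ≥ tw(K_{4}) = 3. Combining the bounds, tw(G) = 3.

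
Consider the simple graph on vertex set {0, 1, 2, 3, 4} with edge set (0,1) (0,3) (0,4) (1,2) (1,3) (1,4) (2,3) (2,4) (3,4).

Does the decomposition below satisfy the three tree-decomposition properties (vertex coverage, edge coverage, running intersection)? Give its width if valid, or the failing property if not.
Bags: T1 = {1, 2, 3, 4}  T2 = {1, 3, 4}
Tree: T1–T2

A tree decomposition must satisfy three properties: every vertex lies in some bag; for every edge, both endpoints lie together in some bag; and for every vertex, the bags containing it form a connected subtree. Here vertex 0 appears in no bag, so the decomposition is invalid.

No — vertex 0 appears in no bag.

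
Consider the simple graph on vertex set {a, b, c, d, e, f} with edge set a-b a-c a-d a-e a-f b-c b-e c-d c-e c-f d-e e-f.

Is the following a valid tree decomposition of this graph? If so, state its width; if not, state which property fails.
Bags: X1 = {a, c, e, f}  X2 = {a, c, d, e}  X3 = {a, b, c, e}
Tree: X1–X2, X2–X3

Every vertex of G appears in some bag (union = {a, b, c, d, e, f}); every edge is covered by a bag; and for each vertex v the set of bags containing v is connected in the bag tree. The decomposition is therefore valid. The largest bag has 4 vertices, so the width is 3.

Yes; width 3.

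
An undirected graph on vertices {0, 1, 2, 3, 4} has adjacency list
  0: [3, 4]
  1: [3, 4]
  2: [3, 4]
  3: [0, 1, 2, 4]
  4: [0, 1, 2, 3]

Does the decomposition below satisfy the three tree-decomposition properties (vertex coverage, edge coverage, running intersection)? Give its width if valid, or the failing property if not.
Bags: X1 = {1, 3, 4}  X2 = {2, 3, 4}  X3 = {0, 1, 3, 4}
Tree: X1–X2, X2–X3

A tree decomposition must satisfy three properties: every vertex lies in some bag; for every edge, both endpoints lie together in some bag; and for every vertex, the bags containing it form a connected subtree. Here bags containing vertex 1 are not connected in the tree, so the decomposition is invalid.

No — bags containing vertex 1 are not connected in the tree.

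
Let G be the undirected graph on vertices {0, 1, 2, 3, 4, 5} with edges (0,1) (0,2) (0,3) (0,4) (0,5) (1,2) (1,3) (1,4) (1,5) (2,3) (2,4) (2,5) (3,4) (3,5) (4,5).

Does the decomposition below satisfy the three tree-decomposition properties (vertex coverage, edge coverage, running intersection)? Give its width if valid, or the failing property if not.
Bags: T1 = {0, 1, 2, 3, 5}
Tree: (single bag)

A tree decomposition must satisfy three properties: every vertex lies in some bag; for every edge, both endpoints lie together in some bag; and for every vertex, the bags containing it form a connected subtree. Here vertex 4 appears in no bag, so the decomposition is invalid.

No — vertex 4 appears in no bag.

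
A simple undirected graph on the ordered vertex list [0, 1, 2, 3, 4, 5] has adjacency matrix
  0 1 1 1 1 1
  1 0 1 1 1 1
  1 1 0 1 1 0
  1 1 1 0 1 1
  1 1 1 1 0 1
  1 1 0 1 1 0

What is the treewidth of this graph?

4

A width-4 tree decomposition is:
Bags: B1 = {0, 1, 3, 4, 5}  B2 = {0, 1, 2, 3, 4}
Tree: B1–B2
The largest bag has 5 vertices, giving width 4; this decomposition certifies tw(G) ≤ 4. For the lower bound, the 5 vertices {0, 1, 2, 3, 4} are pairwise adjacent, and any tree decomposition puts a clique entirely inside one bag — forcing width ≥ 4. The upper and lower bounds meet at 4, so that is the treewidth.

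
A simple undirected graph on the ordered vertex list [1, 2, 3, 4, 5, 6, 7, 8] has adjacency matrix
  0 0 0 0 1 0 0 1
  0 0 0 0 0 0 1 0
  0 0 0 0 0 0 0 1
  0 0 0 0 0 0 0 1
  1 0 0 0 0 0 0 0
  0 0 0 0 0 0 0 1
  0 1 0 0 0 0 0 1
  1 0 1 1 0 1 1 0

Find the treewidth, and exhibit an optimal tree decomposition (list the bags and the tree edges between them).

Treewidth 1.
Bags: B1 = {6, 8}  B2 = {1, 8}  B3 = {7, 8}  B4 = {2, 7}  B5 = {3, 8}  B6 = {4, 8}  B7 = {1, 5}
Tree: B1–B2, B1–B3, B3–B4, B3–B5, B2–B6, B2–B7

Each bag holds 2 vertices, so the decomposition has width 1, which upper-bounds the treewidth. Since G has at least one edge (e.g. 6–8), it is not an edgeless graph, so tw(G) ≥ 1. Therefore the treewidth is 1.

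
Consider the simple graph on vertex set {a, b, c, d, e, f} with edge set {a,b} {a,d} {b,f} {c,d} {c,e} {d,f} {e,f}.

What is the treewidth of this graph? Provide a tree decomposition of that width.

Treewidth 2.
One such decomposition:
Bags: B1 = {a, b, f}  B2 = {a, d, f}  B3 = {d, e, f}  B4 = {c, d, e}
Tree: B1–B2, B2–B3, B3–B4

The largest bag has 3 vertices, giving width 2; this decomposition certifies tw(G) ≤ 2. Since b–a–d–f–b is a cycle in G, G is not acyclic. Forests are exactly the graphs of treewidth ≤ 1, so tw(G) ≥ 2. The upper and lower bounds meet at 2, so that is the treewidth.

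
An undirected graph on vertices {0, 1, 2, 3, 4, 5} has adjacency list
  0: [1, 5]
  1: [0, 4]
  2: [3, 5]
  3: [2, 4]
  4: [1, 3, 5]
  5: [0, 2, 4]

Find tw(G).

A width-2 tree decomposition is:
Bags: B1 = {2, 3, 4}  B2 = {2, 4, 5}  B3 = {1, 4, 5}  B4 = {0, 1, 5}
Tree: B1–B2, B2–B3, B3–B4
Each bag holds 3 vertices, so the decomposition has width 2, which upper-bounds the treewidth. Since 3–2–5–4–3 is a cycle in G, G is not acyclic. Forests are exactly the graphs of treewidth ≤ 1, so tw(G) ≥ 2. Combining the bounds, tw(G) = 2.

2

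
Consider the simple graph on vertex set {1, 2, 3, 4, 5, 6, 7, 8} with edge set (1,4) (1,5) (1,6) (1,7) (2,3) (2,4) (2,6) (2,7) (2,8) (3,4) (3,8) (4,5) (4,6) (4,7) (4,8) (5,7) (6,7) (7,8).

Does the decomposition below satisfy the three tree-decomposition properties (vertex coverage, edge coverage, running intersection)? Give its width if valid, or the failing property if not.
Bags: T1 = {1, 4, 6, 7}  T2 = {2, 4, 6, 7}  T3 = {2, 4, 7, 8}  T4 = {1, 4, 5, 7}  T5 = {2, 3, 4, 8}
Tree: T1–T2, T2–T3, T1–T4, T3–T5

Yes; width 3.

Every vertex of G appears in some bag (union = {1, 2, 3, 4, 5, 6, 7, 8}); every edge is covered by a bag; and for each vertex v the set of bags containing v is connected in the bag tree. The decomposition is therefore valid. The largest bag has 4 vertices, so the width is 3.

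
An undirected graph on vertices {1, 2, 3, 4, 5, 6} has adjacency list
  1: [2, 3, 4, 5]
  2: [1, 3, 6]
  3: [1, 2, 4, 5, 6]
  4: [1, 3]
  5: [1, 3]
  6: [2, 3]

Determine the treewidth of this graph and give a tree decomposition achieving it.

Treewidth 2.
One optimal decomposition is:
Bags: B1 = {2, 3, 6}  B2 = {1, 2, 3}  B3 = {1, 3, 5}  B4 = {1, 3, 4}
Tree: B1–B2, B2–B3, B3–B4

The largest bag has 3 vertices, giving width 2; this decomposition certifies tw(G) ≤ 2. On the other hand G contains the 3-clique {1, 2, 3}. A clique must lie in a single bag of any decomposition, so no decomposition can have width below 2. Hence tw(G) = 2 exactly.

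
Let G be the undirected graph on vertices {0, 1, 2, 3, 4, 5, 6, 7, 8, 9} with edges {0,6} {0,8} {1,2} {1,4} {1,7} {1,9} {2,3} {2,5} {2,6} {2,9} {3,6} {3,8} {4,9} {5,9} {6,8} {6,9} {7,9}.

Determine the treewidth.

A width-2 tree decomposition is:
Bags: B1 = {1, 2, 9}  B2 = {1, 7, 9}  B3 = {2, 6, 9}  B4 = {2, 3, 6}  B5 = {3, 6, 8}  B6 = {1, 4, 9}  B7 = {2, 5, 9}  B8 = {0, 6, 8}
Tree: B1–B2, B1–B3, B3–B4, B4–B5, B2–B6, B1–B7, B5–B8
Every bag has size at most 3, so the width is 3 − 1 = 2 and tw(G) ≤ 2. On the other hand G contains the 3-clique {0, 6, 8}. A clique must lie in a single bag of any decomposition, so no decomposition can have width below 2. Therefore the treewidth is 2.

2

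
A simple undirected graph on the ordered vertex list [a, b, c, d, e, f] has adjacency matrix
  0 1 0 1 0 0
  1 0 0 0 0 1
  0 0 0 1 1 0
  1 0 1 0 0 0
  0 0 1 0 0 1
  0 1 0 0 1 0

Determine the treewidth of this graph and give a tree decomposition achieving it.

Each bag holds 3 vertices, so the decomposition has width 2, which upper-bounds the treewidth. The edges f–b–a–d–c–e–f form a cycle, so G is not a tree and its treewidth is at least 2. Therefore the treewidth is 2.

Treewidth 2.
One such decomposition:
Bags: B1 = {a, b, f}  B2 = {a, d, f}  B3 = {c, d, f}  B4 = {c, e, f}
Tree: B1–B2, B2–B3, B3–B4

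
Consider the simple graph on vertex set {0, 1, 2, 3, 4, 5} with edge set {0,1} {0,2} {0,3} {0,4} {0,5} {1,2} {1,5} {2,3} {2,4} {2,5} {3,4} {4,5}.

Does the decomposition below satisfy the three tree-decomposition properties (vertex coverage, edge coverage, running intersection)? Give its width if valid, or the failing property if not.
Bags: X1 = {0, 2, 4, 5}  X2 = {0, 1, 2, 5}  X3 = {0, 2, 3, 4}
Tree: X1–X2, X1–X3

Yes; width 3.

Checking the three conditions: (i) the bags cover all of {0, 1, 2, 3, 4, 5}; (ii) for each edge, some bag contains both endpoints; (iii) the bags containing any fixed vertex form a subtree. All hold, so the decomposition is valid with width 4 − 1 = 3.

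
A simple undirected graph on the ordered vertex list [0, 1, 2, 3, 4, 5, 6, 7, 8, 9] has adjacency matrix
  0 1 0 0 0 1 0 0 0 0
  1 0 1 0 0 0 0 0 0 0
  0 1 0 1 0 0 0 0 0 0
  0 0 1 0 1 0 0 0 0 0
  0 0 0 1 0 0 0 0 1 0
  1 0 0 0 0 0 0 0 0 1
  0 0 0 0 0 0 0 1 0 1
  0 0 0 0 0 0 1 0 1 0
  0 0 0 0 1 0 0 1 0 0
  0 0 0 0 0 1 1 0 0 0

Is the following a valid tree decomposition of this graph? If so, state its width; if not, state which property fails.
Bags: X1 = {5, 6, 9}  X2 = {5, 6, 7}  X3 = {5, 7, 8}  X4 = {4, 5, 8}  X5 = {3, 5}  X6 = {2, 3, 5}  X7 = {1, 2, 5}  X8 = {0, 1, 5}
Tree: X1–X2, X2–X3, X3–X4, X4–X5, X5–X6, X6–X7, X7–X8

A tree decomposition must satisfy three properties: every vertex lies in some bag; for every edge, both endpoints lie together in some bag; and for every vertex, the bags containing it form a connected subtree. Here edge (4,3) lies in no bag, so the decomposition is invalid.

No — edge (4,3) lies in no bag.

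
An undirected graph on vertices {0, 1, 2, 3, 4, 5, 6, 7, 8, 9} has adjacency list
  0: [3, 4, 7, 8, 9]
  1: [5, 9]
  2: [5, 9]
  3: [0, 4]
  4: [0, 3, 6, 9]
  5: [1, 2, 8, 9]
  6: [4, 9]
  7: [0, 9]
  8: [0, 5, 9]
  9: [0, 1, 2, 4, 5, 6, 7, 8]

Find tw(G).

2

A width-2 tree decomposition is:
Bags: B1 = {0, 8, 9}  B2 = {0, 4, 9}  B3 = {5, 8, 9}  B4 = {2, 5, 9}  B5 = {0, 3, 4}  B6 = {0, 7, 9}  B7 = {1, 5, 9}  B8 = {4, 6, 9}
Tree: B1–B2, B1–B3, B3–B4, B2–B5, B1–B6, B3–B7, B2–B8
The largest bag has 3 vertices, giving width 2; this decomposition certifies tw(G) ≤ 2. Conversely, {0, 8, 9} is a clique of size 3, and the vertices of any clique must share a bag in every tree decomposition; so some bag has ≥ 3 vertices and tw(G) ≥ 2. Combining the bounds, tw(G) = 2.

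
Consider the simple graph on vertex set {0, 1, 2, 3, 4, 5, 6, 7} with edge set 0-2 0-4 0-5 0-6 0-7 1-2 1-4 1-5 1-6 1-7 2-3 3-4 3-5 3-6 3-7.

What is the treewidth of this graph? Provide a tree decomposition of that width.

Every bag has size at most 4, so the width is 4 − 1 = 3 and tw(G) ≤ 3. For the lower bound: the 4 vertex sets {2,3}, {1,6}, {0}, {5} are disjoint, each induces a connected subgraph, and every pair is joined by at least one edge of G. Contracting each set to a single vertex therefore yields K_{4} as a minor, and since treewidth is minor-monotone, tw(G) ≥ tw(K_{4}) = 3. Therefore the treewidth is 3.

Treewidth 3.
One such decomposition:
Bags: B1 = {0, 1, 2, 3}  B2 = {0, 1, 3, 6}  B3 = {0, 1, 3, 5}  B4 = {0, 1, 3, 4}  B5 = {0, 1, 3, 7}
Tree: B1–B2, B2–B3, B3–B4, B4–B5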